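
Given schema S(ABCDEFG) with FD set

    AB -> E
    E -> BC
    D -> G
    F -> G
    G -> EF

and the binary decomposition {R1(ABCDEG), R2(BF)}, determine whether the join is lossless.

Common attributes: R1 ∩ R2 = {B}.
No dependency enlarges {B}, so (B)⁺ = {B}.
The closure contains neither all of R1 = {ABCDEG} nor all of R2 = {BF}, so the common attributes are not a superkey of either fragment. The join is lossy.

No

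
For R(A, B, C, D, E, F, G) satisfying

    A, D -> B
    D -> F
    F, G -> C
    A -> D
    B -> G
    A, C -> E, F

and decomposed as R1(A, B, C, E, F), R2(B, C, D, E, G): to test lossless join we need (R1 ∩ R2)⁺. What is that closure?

R1 ∩ R2 = {B, C, E}.
B → G applies, adding G
Closure: {B, C, E, G}.

B, C, E, G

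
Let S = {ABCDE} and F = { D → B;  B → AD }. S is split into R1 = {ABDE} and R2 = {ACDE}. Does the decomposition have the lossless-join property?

Yes

Common attributes: R1 ∩ R2 = {ADE}.
Closure of {ADE}: D → B applies, adding B. So (ADE)⁺ = {ABDE}.
This closure contains every attribute of R1, so R1 ∩ R2 → R1. The join is lossless.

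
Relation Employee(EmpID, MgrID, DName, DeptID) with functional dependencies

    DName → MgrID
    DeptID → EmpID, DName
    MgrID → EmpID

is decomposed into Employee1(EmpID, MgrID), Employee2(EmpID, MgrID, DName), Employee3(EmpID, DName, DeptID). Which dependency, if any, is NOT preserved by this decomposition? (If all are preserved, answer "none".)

none

DName → MgrID lies within Employee2.
DeptID → EmpID, DName lies within Employee3.
MgrID → EmpID lies within Employee1.
Every dependency is enforceable on the fragments, so the decomposition is dependency-preserving.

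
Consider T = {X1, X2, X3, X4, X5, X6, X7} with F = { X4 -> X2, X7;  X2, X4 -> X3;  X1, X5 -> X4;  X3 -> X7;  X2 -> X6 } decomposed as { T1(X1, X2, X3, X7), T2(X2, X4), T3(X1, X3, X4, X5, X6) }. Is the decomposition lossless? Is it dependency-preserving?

lossless but not dependency-preserving

Lossless test (chase): Rows 2 and 3 agree on X4; apply X4→X2, X7 and equate their X2, X7 entries. Rows 2 and 3 agree on X2, X4; apply X2, X4→X3 and equate their X3 entries. Rows 1 and 2 agree on X3; apply X3→X7 and equate their X7 entries. Rows 1 and 2 agree on X2; apply X2→X6 and equate their X6 entries. Rows 1 and 3 agree on X2; apply X2→X6 and equate their X6 entries. Row 3 is now all distinguished symbols — the join is lossless.
Dependency preservation: the restricted closure of {X2} across the fragments never reaches {X6}, so X2 → X6 cannot be enforced without a join — not preserved.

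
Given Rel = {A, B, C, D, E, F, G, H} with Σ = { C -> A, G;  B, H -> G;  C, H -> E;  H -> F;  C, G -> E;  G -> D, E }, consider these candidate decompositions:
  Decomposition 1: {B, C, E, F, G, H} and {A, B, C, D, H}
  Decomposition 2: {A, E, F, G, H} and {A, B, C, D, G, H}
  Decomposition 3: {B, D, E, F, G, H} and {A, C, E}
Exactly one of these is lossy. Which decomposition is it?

Decomposition 1: common = {B, C, H}, closure = {A, B, C, D, E, F, G, H} → lossless.
Decomposition 2: common = {A, G, H}, closure = {A, D, E, F, G, H} → lossless.
Decomposition 3: common = {E}, closure = {E} → lossy.

Decomposition 3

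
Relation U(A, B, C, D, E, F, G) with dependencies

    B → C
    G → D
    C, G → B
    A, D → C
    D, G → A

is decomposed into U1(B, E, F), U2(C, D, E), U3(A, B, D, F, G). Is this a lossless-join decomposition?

No

Chase test. Columns are A, B, C, D, E, F, G; row i has aⱼ where attribute j ∈ Ui, else bᵢⱼ.
Initial tableau (one row per fragment):
  row 1: b11 a2 b13 b14 a5 a6 b17
  row 2: b21 b22 a3 a4 a5 b26 b27
  row 3: a1 a2 b33 a4 b35 a6 a7
Rows 1 and 3 agree on B; apply B→C and equate their C entries.
No row becomes fully distinguished — the join is lossy.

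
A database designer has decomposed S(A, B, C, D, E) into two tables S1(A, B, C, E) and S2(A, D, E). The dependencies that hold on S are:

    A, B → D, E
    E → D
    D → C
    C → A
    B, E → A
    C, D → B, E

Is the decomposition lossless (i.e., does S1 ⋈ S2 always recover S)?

Common attributes: S1 ∩ S2 = {A, E}.
Closure of {A, E}: E → D applies, adding D; D → C applies, adding C; C, D → B, E applies, adding B. So (A, E)⁺ = {A, B, C, D, E}.
This closure contains every attribute of S1, so S1 ∩ S2 → S1. The join is lossless.

Yes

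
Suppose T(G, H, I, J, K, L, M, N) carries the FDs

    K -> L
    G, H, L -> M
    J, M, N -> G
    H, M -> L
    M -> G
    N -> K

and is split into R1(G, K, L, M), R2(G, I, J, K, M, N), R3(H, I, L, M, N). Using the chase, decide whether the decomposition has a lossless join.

No

Chase test. Columns are G, H, I, J, K, L, M, N; row i has aⱼ where attribute j ∈ Ri, else bᵢⱼ.
Initial tableau (one row per fragment):
  row 1: a1 b12 b13 b14 a5 a6 a7 b18
  row 2: a1 b22 a3 a4 a5 b26 a7 a8
  row 3: b31 a2 a3 b34 b35 a6 a7 a8
Rows 1 and 2 agree on K; apply K→L and equate their L entries.
Rows 1 and 3 agree on M; apply M→G and equate their G entries.
Rows 2 and 3 agree on N; apply N→K and equate their K entries.
No row becomes fully distinguished — the join is lossy.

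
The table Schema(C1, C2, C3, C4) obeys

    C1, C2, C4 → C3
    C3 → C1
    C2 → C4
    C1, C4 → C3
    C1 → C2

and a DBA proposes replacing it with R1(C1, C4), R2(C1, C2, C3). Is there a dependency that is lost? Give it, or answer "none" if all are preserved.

Check C2 → C4: no single fragment contains all of {C2, C4}, and the restricted closure of {C2} across the fragments never reaches {C4}.
C1, C2, C4 → C3 is preserved.
C3 → C1 is preserved.
C1, C4 → C3 is preserved.
C1 → C2 is preserved.

C2 → C4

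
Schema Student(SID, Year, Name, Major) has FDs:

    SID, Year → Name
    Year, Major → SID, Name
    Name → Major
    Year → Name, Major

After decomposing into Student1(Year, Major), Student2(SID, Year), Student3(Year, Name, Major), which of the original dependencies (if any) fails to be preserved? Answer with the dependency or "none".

none

SID, Year → Name: restricted closure across fragments reaches Name.
Year, Major → SID, Name: restricted closure across fragments reaches SID, Name.
Name → Major lies within Student3.
Year → Name, Major lies within Student3.
Every dependency is enforceable on the fragments, so the decomposition is dependency-preserving.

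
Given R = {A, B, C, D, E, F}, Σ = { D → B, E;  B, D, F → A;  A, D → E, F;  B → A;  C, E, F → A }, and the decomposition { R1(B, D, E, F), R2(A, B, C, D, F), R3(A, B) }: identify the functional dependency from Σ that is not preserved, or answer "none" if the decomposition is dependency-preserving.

C, E, F → A

Check C, E, F → A: no single fragment contains all of {A, C, E, F}, and the restricted closure of {C, E, F} across the fragments never reaches {A}.
D → B, E is preserved.
B, D, F → A is preserved.
A, D → E, F is preserved.
B → A is preserved.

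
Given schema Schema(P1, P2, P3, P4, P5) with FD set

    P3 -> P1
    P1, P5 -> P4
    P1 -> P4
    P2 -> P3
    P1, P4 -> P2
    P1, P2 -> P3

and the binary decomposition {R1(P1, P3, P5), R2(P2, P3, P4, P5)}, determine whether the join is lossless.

Yes

Common attributes: R1 ∩ R2 = {P3, P5}.
Closure of {P3, P5}: P3 → P1 applies, adding P1; P1, P5 → P4 applies, adding P4; P1, P4 → P2 applies, adding P2. So (P3, P5)⁺ = {P1, P2, P3, P4, P5}.
This closure contains every attribute of R1, so R1 ∩ R2 → R1. The join is lossless.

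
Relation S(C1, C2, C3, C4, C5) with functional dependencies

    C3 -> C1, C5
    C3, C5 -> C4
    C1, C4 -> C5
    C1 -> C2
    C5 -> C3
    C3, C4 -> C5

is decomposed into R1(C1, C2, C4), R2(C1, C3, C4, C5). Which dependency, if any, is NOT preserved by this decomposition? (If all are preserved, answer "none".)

C3 → C1, C5 lies within R2.
C3, C5 → C4 lies within R2.
C1, C4 → C5 lies within R2.
C1 → C2 lies within R1.
C5 → C3 lies within R2.
C3, C4 → C5 lies within R2.
Every dependency is enforceable on the fragments, so the decomposition is dependency-preserving.

none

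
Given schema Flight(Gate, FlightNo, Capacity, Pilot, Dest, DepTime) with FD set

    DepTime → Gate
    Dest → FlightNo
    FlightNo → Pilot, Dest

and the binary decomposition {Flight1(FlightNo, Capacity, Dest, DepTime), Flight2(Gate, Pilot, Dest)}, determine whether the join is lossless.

No

Common attributes: Flight1 ∩ Flight2 = {Dest}.
Closure of {Dest}: Dest → FlightNo applies, adding FlightNo; FlightNo → Pilot, Dest applies, adding Pilot. So (Dest)⁺ = {FlightNo, Pilot, Dest}.
The closure contains neither all of Flight1 = {FlightNo, Capacity, Dest, DepTime} nor all of Flight2 = {Gate, Pilot, Dest}, so the common attributes are not a superkey of either fragment. The join is lossy.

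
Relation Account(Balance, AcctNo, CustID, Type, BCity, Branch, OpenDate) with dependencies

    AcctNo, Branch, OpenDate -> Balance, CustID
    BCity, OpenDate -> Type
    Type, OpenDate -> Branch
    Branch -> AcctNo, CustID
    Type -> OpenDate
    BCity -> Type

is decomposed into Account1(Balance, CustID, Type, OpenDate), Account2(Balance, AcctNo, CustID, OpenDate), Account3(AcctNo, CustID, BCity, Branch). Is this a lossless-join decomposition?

Chase test. Columns are Balance, AcctNo, CustID, Type, BCity, Branch, OpenDate; row i has aⱼ where attribute j ∈ Accounti, else bᵢⱼ.
Initial tableau (one row per fragment):
  row 1: a1 b12 a3 a4 b15 b16 a7
  row 2: a1 a2 a3 b24 b25 b26 a7
  row 3: b31 a2 a3 b34 a5 a6 b37
No row becomes fully distinguished — the join is lossy.

No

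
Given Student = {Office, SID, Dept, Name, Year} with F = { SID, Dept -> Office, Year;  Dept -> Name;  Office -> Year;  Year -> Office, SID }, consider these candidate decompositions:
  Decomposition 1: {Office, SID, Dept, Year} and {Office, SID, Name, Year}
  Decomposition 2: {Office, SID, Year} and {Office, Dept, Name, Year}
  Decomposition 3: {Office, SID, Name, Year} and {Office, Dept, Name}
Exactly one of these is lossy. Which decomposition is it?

Decomposition 1

Decomposition 1: common = {Office, SID, Year}, closure = {Office, SID, Year} → lossy.
Decomposition 2: common = {Office, Year}, closure = {Office, SID, Year} → lossless.
Decomposition 3: common = {Office, Name}, closure = {Office, SID, Name, Year} → lossless.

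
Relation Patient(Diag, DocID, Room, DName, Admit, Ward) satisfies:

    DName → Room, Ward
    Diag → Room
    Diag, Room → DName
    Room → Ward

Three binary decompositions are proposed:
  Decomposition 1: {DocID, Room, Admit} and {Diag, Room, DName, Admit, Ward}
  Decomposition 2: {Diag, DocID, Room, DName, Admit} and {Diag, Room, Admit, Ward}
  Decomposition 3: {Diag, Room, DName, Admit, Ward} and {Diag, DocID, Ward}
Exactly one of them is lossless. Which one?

Decomposition 1: common = {Room, Admit}, closure = {Room, Admit, Ward} → lossy.
Decomposition 2: common = {Diag, Room, Admit}, closure = {Diag, Room, DName, Admit, Ward} → lossless.
Decomposition 3: common = {Diag, Ward}, closure = {Diag, Room, DName, Ward} → lossy.

Decomposition 2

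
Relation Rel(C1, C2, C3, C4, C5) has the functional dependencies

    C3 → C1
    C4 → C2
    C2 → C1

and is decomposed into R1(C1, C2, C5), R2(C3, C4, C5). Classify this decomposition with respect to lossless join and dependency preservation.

Lossless test: (C5)⁺ = {C5}, which is a superkey of neither fragment — lossy.
Dependency preservation: the restricted closure of {C3} across the fragments never reaches {C1}, so C3 → C1 cannot be enforced without a join — not preserved.

lossy and not dependency-preserving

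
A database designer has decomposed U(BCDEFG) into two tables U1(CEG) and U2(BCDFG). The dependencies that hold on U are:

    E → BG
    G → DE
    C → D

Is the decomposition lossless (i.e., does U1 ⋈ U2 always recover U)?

Yes

Common attributes: U1 ∩ U2 = {CG}.
Closure of {CG}: G → DE applies, adding DE; E → BG applies, adding B. So (CG)⁺ = {BCDEG}.
This closure contains every attribute of U1, so U1 ∩ U2 → U1. The join is lossless.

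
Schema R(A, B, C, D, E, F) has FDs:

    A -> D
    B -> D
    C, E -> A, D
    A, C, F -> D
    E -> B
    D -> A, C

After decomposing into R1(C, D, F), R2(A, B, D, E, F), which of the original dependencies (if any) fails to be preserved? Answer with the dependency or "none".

A → D lies within R2.
B → D lies within R2.
C, E → A, D: restricted closure across fragments reaches A, D.
A, C, F → D: restricted closure across fragments reaches D.
E → B lies within R2.
D → A, C: restricted closure across fragments reaches A, C.
Every dependency is enforceable on the fragments, so the decomposition is dependency-preserving.

none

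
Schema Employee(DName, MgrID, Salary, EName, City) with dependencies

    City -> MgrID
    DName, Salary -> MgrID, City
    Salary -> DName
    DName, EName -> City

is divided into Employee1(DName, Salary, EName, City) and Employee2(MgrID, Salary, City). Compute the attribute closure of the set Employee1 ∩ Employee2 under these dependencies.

DName, MgrID, Salary, City

Employee1 ∩ Employee2 = {Salary, City}.
City → MgrID applies, adding MgrID
Salary → DName applies, adding DName
Closure: {DName, MgrID, Salary, City}.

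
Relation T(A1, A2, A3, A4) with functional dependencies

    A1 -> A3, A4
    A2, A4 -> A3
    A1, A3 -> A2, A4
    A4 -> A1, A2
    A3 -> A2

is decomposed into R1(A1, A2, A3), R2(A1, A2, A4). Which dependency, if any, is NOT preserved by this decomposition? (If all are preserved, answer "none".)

none

A1 → A3, A4: restricted closure across fragments reaches A3, A4.
A2, A4 → A3: restricted closure across fragments reaches A3.
A1, A3 → A2, A4: restricted closure across fragments reaches A2, A4.
A4 → A1, A2 lies within R2.
A3 → A2 lies within R1.
Every dependency is enforceable on the fragments, so the decomposition is dependency-preserving.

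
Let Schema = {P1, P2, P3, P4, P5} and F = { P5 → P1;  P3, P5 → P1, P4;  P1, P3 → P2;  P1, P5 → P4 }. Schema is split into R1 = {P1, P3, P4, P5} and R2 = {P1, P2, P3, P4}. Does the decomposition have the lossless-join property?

Common attributes: R1 ∩ R2 = {P1, P3, P4}.
Closure of {P1, P3, P4}: P1, P3 → P2 applies, adding P2. So (P1, P3, P4)⁺ = {P1, P2, P3, P4}.
This closure contains every attribute of R2, so R1 ∩ R2 → R2. The join is lossless.

Yes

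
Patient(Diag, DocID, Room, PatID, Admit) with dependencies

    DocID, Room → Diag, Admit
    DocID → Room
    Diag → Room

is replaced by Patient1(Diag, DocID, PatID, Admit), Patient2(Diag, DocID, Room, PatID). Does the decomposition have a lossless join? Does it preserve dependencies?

lossless and dependency-preserving

Lossless test: (Diag, DocID, PatID)⁺ = {Diag, DocID, Room, PatID, Admit}, which contains all of one fragment — lossless.
Dependency preservation: DocID, Room → Diag, Admit is not contained in any single fragment, but the restricted closure of its left-hand side across the fragments still reaches the right-hand side; the remaining FDs each lie inside some fragment. All dependencies are preserved.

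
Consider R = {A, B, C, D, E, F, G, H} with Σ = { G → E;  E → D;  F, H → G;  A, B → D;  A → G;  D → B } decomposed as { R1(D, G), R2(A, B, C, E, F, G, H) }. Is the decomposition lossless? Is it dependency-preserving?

Lossless test: (G)⁺ = {B, D, E, G}, which contains all of one fragment — lossless.
Dependency preservation: the restricted closure of {E} across the fragments never reaches {D}, so E → D cannot be enforced without a join — not preserved.

lossless but not dependency-preserving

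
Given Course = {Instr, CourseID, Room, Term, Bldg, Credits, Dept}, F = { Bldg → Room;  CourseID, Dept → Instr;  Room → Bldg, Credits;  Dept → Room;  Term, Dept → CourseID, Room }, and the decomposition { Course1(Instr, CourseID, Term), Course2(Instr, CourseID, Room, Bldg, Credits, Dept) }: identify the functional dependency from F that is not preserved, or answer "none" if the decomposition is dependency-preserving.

Check Term, Dept → CourseID, Room: no single fragment contains all of {CourseID, Room, Term, Dept}, and the restricted closure of {Term, Dept} across the fragments never reaches {CourseID, Room}.
Bldg → Room is preserved.
CourseID, Dept → Instr is preserved.
Room → Bldg, Credits is preserved.
Dept → Room is preserved.

Term, Dept → CourseID, Room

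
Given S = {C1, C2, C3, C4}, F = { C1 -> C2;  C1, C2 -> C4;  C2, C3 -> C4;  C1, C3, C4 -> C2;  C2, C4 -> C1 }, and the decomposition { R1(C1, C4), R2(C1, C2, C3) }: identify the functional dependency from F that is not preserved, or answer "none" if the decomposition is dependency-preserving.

Check C2, C4 → C1: no single fragment contains all of {C1, C2, C4}, and the restricted closure of {C2, C4} across the fragments never reaches {C1}.
C1 → C2 is preserved.
C1, C2 → C4 is preserved.
C2, C3 → C4 is preserved.
C1, C3, C4 → C2 is preserved.

C2, C4 -> C1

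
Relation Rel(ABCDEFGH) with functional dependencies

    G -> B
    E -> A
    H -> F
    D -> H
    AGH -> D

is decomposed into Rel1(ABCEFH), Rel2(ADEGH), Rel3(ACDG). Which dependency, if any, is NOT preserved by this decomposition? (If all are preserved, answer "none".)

Check G → B: no single fragment contains all of {BG}, and the restricted closure of {G} across the fragments never reaches {B}.
E → A is preserved.
H → F is preserved.
D → H is preserved.
AGH → D is preserved.

G -> B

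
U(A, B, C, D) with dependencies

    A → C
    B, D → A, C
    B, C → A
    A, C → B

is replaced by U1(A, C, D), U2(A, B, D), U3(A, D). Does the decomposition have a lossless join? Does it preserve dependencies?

Lossless test (chase): Rows 1 and 2 agree on A; apply A→C and equate their C entries. Rows 1 and 3 agree on A; apply A→C and equate their C entries. Rows 1 and 2 agree on A, C; apply A, C→B and equate their B entries. Rows 1 and 3 agree on A, C; apply A, C→B and equate their B entries. Row 1 is now all distinguished symbols — the join is lossless.
Dependency preservation: the restricted closure of {B, C} across the fragments never reaches {A}, so B, C → A cannot be enforced without a join — not preserved.

lossless but not dependency-preserving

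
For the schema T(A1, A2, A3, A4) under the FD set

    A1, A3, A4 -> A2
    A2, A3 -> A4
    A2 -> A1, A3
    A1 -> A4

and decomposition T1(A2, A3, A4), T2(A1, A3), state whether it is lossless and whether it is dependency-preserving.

Lossless test: (A3)⁺ = {A3}, which is a superkey of neither fragment — lossy.
Dependency preservation: the restricted closure of {A1, A3, A4} across the fragments never reaches {A2}, so A1, A3, A4 → A2 cannot be enforced without a join — not preserved.

lossy and not dependency-preserving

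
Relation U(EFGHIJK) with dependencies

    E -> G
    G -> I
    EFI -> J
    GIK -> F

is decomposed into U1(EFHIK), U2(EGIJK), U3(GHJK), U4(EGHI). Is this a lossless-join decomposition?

Yes

Chase test. Columns are EFGHIJK; row i has aⱼ where attribute j ∈ Ui, else bᵢⱼ.
Initial tableau (one row per fragment):
  row 1: a1 a2 b13 a4 a5 b16 a7
  row 2: a1 b22 a3 b24 a5 a6 a7
  row 3: b31 b32 a3 a4 b35 a6 a7
  row 4: a1 b42 a3 a4 a5 b46 b47
Rows 1 and 2 agree on E; apply E→G and equate their G entries.
Rows 1 and 3 agree on G; apply G→I and equate their I entries.
Rows 1 and 2 agree on GIK; apply GIK→F and equate their F entries.
Rows 1 and 3 agree on GIK; apply GIK→F and equate their F entries.
Rows 1 and 2 agree on EFI; apply EFI→J and equate their J entries.
Row 1 is now all distinguished symbols — the join is lossless.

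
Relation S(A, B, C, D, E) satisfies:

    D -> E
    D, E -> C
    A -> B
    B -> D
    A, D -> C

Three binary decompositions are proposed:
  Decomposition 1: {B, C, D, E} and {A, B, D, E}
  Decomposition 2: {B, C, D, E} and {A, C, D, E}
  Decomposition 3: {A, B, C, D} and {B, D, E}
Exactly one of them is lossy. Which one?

Decomposition 2

Decomposition 1: common = {B, D, E}, closure = {B, C, D, E} → lossless.
Decomposition 2: common = {C, D, E}, closure = {C, D, E} → lossy.
Decomposition 3: common = {B, D}, closure = {B, C, D, E} → lossless.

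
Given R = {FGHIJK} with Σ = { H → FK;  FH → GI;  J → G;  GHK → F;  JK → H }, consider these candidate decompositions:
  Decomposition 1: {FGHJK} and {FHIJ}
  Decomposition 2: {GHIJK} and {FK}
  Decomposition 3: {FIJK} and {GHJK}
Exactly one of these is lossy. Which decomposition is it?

Decomposition 2

Decomposition 1: common = {FHJ}, closure = {FGHIJK} → lossless.
Decomposition 2: common = {K}, closure = {K} → lossy.
Decomposition 3: common = {JK}, closure = {FGHIJK} → lossless.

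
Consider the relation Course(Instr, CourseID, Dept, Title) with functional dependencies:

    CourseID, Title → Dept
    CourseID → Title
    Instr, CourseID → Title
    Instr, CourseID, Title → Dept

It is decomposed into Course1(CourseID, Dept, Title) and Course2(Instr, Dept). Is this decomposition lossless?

No

Common attributes: Course1 ∩ Course2 = {Dept}.
No dependency enlarges {Dept}, so (Dept)⁺ = {Dept}.
The closure contains neither all of Course1 = {CourseID, Dept, Title} nor all of Course2 = {Instr, Dept}, so the common attributes are not a superkey of either fragment. The join is lossy.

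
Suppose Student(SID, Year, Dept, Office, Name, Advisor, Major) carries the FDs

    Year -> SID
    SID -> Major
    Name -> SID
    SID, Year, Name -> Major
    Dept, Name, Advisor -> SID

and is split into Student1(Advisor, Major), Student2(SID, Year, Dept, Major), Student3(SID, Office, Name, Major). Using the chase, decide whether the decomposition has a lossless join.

No

Chase test. Columns are SID, Year, Dept, Office, Name, Advisor, Major; row i has aⱼ where attribute j ∈ Studenti, else bᵢⱼ.
Initial tableau (one row per fragment):
  row 1: b11 b12 b13 b14 b15 a6 a7
  row 2: a1 a2 a3 b24 b25 b26 a7
  row 3: a1 b32 b33 a4 a5 b36 a7
No row becomes fully distinguished — the join is lossy.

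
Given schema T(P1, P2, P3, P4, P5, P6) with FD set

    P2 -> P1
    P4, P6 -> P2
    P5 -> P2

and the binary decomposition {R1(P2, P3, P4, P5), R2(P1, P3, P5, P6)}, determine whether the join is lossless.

Common attributes: R1 ∩ R2 = {P3, P5}.
Closure of {P3, P5}: P5 → P2 applies, adding P2; P2 → P1 applies, adding P1. So (P3, P5)⁺ = {P1, P2, P3, P5}.
The closure contains neither all of R1 = {P2, P3, P4, P5} nor all of R2 = {P1, P3, P5, P6}, so the common attributes are not a superkey of either fragment. The join is lossy.

No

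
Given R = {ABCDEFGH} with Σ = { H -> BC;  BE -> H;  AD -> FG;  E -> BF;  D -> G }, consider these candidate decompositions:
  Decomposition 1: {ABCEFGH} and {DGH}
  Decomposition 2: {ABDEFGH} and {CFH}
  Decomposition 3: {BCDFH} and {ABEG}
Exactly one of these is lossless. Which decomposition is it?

Decomposition 2

Decomposition 1: common = {GH}, closure = {BCGH} → lossy.
Decomposition 2: common = {FH}, closure = {BCFH} → lossless.
Decomposition 3: common = {B}, closure = {B} → lossy.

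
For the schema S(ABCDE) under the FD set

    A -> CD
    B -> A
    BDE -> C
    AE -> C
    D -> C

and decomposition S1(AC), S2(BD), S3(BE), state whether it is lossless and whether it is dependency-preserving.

lossy and not dependency-preserving

Lossless test (chase): Rows 2 and 3 agree on B; apply B→A and equate their A entries. Rows 2 and 3 agree on A; apply A→CD and equate their CD entries. No row becomes fully distinguished — the join is lossy.
Dependency preservation: the restricted closure of {A} across the fragments never reaches {CD}, so A → CD cannot be enforced without a join — not preserved.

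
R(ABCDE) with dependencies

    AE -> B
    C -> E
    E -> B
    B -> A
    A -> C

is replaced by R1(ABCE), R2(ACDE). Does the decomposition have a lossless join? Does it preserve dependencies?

Lossless test: (ACE)⁺ = {ABCE}, which contains all of one fragment — lossless.
Dependency preservation: every FD's attributes lie within a single fragment, so each can be enforced locally — preserved.

lossless and dependency-preserving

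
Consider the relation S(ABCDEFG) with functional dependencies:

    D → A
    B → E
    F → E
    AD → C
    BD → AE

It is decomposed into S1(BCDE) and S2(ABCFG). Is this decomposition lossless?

Common attributes: S1 ∩ S2 = {BC}.
Closure of {BC}: B → E applies, adding E. So (BC)⁺ = {BCE}.
The closure contains neither all of S1 = {BCDE} nor all of S2 = {ABCFG}, so the common attributes are not a superkey of either fragment. The join is lossy.

No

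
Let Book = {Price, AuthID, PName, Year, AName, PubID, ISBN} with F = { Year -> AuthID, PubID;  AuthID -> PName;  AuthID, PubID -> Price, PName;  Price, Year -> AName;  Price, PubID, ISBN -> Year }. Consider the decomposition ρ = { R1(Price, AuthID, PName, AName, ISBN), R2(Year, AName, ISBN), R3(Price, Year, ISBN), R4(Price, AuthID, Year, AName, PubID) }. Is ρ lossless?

Chase test. Columns are Price, AuthID, PName, Year, AName, PubID, ISBN; row i has aⱼ where attribute j ∈ Ri, else bᵢⱼ.
Initial tableau (one row per fragment):
  row 1: a1 a2 a3 b14 a5 b16 a7
  row 2: b21 b22 b23 a4 a5 b26 a7
  row 3: a1 b32 b33 a4 b35 b36 a7
  row 4: a1 a2 b43 a4 a5 a6 b47
Rows 2 and 3 agree on Year; apply Year→AuthID, PubID and equate their AuthID, PubID entries.
Rows 2 and 4 agree on Year; apply Year→AuthID, PubID and equate their AuthID, PubID entries.
Rows 1 and 2 agree on AuthID; apply AuthID→PName and equate their PName entries.
Rows 1 and 3 agree on AuthID; apply AuthID→PName and equate their PName entries.
Rows 1 and 4 agree on AuthID; apply AuthID→PName and equate their PName entries.
Rows 2 and 3 agree on AuthID, PubID; apply AuthID, PubID→Price, PName and equate their Price, PName entries.
Rows 2 and 3 agree on Price, Year; apply Price, Year→AName and equate their AName entries.
Row 2 is now all distinguished symbols — the join is lossless.

Yes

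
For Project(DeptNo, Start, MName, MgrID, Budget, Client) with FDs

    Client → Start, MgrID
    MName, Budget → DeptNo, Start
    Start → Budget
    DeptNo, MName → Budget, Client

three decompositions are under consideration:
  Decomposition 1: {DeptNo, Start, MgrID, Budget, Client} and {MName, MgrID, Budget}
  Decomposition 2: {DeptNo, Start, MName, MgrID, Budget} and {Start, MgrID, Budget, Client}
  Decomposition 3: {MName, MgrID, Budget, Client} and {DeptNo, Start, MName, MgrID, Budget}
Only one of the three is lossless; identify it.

Decomposition 1: common = {MgrID, Budget}, closure = {MgrID, Budget} → lossy.
Decomposition 2: common = {Start, MgrID, Budget}, closure = {Start, MgrID, Budget} → lossy.
Decomposition 3: common = {MName, MgrID, Budget}, closure = {DeptNo, Start, MName, MgrID, Budget, Client} → lossless.

Decomposition 3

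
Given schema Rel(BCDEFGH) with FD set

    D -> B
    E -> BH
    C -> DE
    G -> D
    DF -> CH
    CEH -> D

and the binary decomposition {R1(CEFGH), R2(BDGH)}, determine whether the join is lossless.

Yes

Common attributes: R1 ∩ R2 = {GH}.
Closure of {GH}: G → D applies, adding D; D → B applies, adding B. So (GH)⁺ = {BDGH}.
This closure contains every attribute of R2, so R1 ∩ R2 → R2. The join is lossless.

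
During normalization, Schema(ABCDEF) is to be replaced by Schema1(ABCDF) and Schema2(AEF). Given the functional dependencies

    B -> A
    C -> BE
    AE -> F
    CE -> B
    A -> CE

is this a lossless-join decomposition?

Common attributes: Schema1 ∩ Schema2 = {AF}.
Closure of {AF}: A → CE applies, adding CE; C → BE applies, adding B. So (AF)⁺ = {ABCEF}.
This closure contains every attribute of Schema2, so Schema1 ∩ Schema2 → Schema2. The join is lossless.

Yes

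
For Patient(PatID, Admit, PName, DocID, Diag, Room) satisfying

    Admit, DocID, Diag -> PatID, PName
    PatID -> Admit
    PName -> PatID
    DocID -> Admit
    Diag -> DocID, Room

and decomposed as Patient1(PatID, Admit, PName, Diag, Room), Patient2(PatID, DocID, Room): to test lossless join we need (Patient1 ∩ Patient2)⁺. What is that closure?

PatID, Admit, Room

Patient1 ∩ Patient2 = {PatID, Room}.
PatID → Admit applies, adding Admit
Closure: {PatID, Admit, Room}.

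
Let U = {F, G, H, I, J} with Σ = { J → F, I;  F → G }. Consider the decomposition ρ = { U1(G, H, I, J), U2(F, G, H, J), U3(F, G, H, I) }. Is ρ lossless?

Chase test. Columns are F, G, H, I, J; row i has aⱼ where attribute j ∈ Ui, else bᵢⱼ.
Initial tableau (one row per fragment):
  row 1: b11 a2 a3 a4 a5
  row 2: a1 a2 a3 b24 a5
  row 3: a1 a2 a3 a4 b35
Rows 1 and 2 agree on J; apply J→F, I and equate their F, I entries.
Row 1 is now all distinguished symbols — the join is lossless.

Yes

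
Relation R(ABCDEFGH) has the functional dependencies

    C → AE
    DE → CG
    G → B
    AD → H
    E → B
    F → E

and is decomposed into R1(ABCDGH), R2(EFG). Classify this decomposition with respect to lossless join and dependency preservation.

lossy and not dependency-preserving

Lossless test: (G)⁺ = {BG}, which is a superkey of neither fragment — lossy.
Dependency preservation: the restricted closure of {C} across the fragments never reaches {AE}, so C → AE cannot be enforced without a join — not preserved.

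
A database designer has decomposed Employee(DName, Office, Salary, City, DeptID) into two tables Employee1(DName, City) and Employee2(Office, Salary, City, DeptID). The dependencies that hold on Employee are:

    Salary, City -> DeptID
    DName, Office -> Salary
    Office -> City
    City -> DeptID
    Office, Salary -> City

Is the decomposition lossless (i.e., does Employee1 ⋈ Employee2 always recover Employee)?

No

Common attributes: Employee1 ∩ Employee2 = {City}.
Closure of {City}: City → DeptID applies, adding DeptID. So (City)⁺ = {City, DeptID}.
The closure contains neither all of Employee1 = {DName, City} nor all of Employee2 = {Office, Salary, City, DeptID}, so the common attributes are not a superkey of either fragment. The join is lossy.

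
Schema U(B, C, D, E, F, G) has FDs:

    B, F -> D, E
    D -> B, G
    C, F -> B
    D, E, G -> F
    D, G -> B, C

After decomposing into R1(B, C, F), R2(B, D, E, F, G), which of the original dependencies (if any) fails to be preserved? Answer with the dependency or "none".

D, G -> B, C

Check D, G → B, C: no single fragment contains all of {B, C, D, G}, and the restricted closure of {D, G} across the fragments never reaches {B, C}.
B, F → D, E is preserved.
D → B, G is preserved.
C, F → B is preserved.
D, E, G → F is preserved.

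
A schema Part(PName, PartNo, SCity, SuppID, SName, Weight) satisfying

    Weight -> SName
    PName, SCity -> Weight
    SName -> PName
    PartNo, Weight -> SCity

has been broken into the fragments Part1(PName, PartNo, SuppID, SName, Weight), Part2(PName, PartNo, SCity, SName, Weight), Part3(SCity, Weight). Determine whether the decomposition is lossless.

Chase test. Columns are PName, PartNo, SCity, SuppID, SName, Weight; row i has aⱼ where attribute j ∈ Parti, else bᵢⱼ.
Initial tableau (one row per fragment):
  row 1: a1 a2 b13 a4 a5 a6
  row 2: a1 a2 a3 b24 a5 a6
  row 3: b31 b32 a3 b34 b35 a6
Rows 1 and 3 agree on Weight; apply Weight→SName and equate their SName entries.
Rows 1 and 3 agree on SName; apply SName→PName and equate their PName entries.
Rows 1 and 2 agree on PartNo, Weight; apply PartNo, Weight→SCity and equate their SCity entries.
Row 1 is now all distinguished symbols — the join is lossless.

Yes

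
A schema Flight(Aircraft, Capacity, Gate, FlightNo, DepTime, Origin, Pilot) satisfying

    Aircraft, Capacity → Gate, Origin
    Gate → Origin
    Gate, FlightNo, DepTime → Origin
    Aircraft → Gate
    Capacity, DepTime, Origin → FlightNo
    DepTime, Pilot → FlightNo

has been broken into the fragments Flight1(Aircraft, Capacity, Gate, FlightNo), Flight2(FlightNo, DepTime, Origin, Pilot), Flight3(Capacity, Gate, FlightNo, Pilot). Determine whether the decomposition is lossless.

No

Chase test. Columns are Aircraft, Capacity, Gate, FlightNo, DepTime, Origin, Pilot; row i has aⱼ where attribute j ∈ Flighti, else bᵢⱼ.
Initial tableau (one row per fragment):
  row 1: a1 a2 a3 a4 b15 b16 b17
  row 2: b21 b22 b23 a4 a5 a6 a7
  row 3: b31 a2 a3 a4 b35 b36 a7
Rows 1 and 3 agree on Gate; apply Gate→Origin and equate their Origin entries.
No row becomes fully distinguished — the join is lossy.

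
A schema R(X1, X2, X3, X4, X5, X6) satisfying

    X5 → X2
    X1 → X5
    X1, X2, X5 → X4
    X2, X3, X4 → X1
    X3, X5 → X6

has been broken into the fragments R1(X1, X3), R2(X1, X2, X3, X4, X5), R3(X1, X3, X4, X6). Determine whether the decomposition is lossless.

Yes

Chase test. Columns are X1, X2, X3, X4, X5, X6; row i has aⱼ where attribute j ∈ Ri, else bᵢⱼ.
Initial tableau (one row per fragment):
  row 1: a1 b12 a3 b14 b15 b16
  row 2: a1 a2 a3 a4 a5 b26
  row 3: a1 b32 a3 a4 b35 a6
Rows 1 and 2 agree on X1; apply X1→X5 and equate their X5 entries.
Rows 1 and 3 agree on X1; apply X1→X5 and equate their X5 entries.
Rows 1 and 2 agree on X3, X5; apply X3, X5→X6 and equate their X6 entries.
Rows 1 and 3 agree on X3, X5; apply X3, X5→X6 and equate their X6 entries.
Rows 1 and 2 agree on X5; apply X5→X2 and equate their X2 entries.
Rows 1 and 3 agree on X5; apply X5→X2 and equate their X2 entries.
Rows 1 and 2 agree on X1, X2, X5; apply X1, X2, X5→X4 and equate their X4 entries.
Row 1 is now all distinguished symbols — the join is lossless.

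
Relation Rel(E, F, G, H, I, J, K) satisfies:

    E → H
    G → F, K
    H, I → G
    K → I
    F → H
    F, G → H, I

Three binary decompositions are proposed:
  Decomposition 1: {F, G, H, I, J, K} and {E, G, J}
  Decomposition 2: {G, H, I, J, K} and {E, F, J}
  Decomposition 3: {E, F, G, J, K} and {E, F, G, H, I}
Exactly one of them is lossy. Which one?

Decomposition 1: common = {G, J}, closure = {F, G, H, I, J, K} → lossless.
Decomposition 2: common = {J}, closure = {J} → lossy.
Decomposition 3: common = {E, F, G}, closure = {E, F, G, H, I, K} → lossless.

Decomposition 2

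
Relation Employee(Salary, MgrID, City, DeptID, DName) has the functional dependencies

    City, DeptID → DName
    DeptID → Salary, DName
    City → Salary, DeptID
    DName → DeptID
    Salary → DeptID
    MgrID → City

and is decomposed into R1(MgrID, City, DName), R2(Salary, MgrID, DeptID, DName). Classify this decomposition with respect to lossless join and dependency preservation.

lossless and dependency-preserving

Lossless test: (MgrID, DName)⁺ = {Salary, MgrID, City, DeptID, DName}, which contains all of one fragment — lossless.
Dependency preservation: City, DeptID → DName; City → Salary, DeptID are not contained in any single fragment, but the restricted closure of each left-hand side across the fragments still reaches the right-hand side; the remaining FDs each lie inside some fragment. All dependencies are preserved.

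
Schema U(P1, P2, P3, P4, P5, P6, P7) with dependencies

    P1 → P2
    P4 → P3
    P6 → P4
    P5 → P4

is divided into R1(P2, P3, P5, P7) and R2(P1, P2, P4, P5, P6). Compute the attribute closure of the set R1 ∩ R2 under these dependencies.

P2, P3, P4, P5

R1 ∩ R2 = {P2, P5}.
P5 → P4 applies, adding P4
P4 → P3 applies, adding P3
Closure: {P2, P3, P4, P5}.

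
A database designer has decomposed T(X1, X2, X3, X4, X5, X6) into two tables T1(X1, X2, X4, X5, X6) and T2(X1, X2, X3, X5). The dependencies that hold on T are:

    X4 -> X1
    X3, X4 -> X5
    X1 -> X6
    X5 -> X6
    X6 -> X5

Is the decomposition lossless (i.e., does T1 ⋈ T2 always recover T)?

No

Common attributes: T1 ∩ T2 = {X1, X2, X5}.
Closure of {X1, X2, X5}: X1 → X6 applies, adding X6. So (X1, X2, X5)⁺ = {X1, X2, X5, X6}.
The closure contains neither all of T1 = {X1, X2, X4, X5, X6} nor all of T2 = {X1, X2, X3, X5}, so the common attributes are not a superkey of either fragment. The join is lossy.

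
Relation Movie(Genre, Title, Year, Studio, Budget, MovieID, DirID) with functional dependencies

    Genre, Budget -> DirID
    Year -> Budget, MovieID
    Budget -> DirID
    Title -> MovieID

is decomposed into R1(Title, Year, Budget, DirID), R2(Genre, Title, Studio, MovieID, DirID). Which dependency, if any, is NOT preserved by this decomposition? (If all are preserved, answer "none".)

Check Year → Budget, MovieID: no single fragment contains all of {Year, Budget, MovieID}, and the restricted closure of {Year} across the fragments never reaches {Budget, MovieID}.
Genre, Budget → DirID is preserved.
Budget → DirID is preserved.
Title → MovieID is preserved.

Year -> Budget, MovieID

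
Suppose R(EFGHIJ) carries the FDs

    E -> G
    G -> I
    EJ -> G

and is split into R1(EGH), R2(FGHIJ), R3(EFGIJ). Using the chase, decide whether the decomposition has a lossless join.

Chase test. Columns are EFGHIJ; row i has aⱼ where attribute j ∈ Ri, else bᵢⱼ.
Initial tableau (one row per fragment):
  row 1: a1 b12 a3 a4 b15 b16
  row 2: b21 a2 a3 a4 a5 a6
  row 3: a1 a2 a3 b34 a5 a6
Rows 1 and 2 agree on G; apply G→I and equate their I entries.
No row becomes fully distinguished — the join is lossy.

No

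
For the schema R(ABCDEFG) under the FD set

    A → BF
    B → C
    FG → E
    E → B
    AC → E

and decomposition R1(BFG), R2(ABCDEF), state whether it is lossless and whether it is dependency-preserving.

Lossless test: (BF)⁺ = {BCF}, which is a superkey of neither fragment — lossy.
Dependency preservation: the restricted closure of {FG} across the fragments never reaches {E}, so FG → E cannot be enforced without a join — not preserved.

lossy and not dependency-preserving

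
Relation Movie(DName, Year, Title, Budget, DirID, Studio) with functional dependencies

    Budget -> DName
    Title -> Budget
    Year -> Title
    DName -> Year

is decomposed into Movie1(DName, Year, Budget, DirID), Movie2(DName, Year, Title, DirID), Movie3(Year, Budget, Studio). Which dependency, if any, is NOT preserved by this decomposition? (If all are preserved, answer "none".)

none

Budget → DName lies within Movie1.
Title → Budget: restricted closure across fragments reaches Budget.
Year → Title lies within Movie2.
DName → Year lies within Movie1.
Every dependency is enforceable on the fragments, so the decomposition is dependency-preserving.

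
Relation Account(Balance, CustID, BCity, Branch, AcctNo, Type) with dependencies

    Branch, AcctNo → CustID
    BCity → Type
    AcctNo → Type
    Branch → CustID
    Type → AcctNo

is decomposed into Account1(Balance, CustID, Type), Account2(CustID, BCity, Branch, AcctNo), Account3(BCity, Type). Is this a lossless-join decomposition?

No

Chase test. Columns are Balance, CustID, BCity, Branch, AcctNo, Type; row i has aⱼ where attribute j ∈ Accounti, else bᵢⱼ.
Initial tableau (one row per fragment):
  row 1: a1 a2 b13 b14 b15 a6
  row 2: b21 a2 a3 a4 a5 b26
  row 3: b31 b32 a3 b34 b35 a6
Rows 2 and 3 agree on BCity; apply BCity→Type and equate their Type entries.
Rows 1 and 2 agree on Type; apply Type→AcctNo and equate their AcctNo entries.
Rows 1 and 3 agree on Type; apply Type→AcctNo and equate their AcctNo entries.
No row becomes fully distinguished — the join is lossy.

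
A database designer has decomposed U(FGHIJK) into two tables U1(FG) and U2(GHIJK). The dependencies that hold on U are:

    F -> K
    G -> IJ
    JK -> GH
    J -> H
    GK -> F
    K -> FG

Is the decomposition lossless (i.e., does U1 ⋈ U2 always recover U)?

Common attributes: U1 ∩ U2 = {G}.
Closure of {G}: G → IJ applies, adding IJ; J → H applies, adding H. So (G)⁺ = {GHIJ}.
The closure contains neither all of U1 = {FG} nor all of U2 = {GHIJK}, so the common attributes are not a superkey of either fragment. The join is lossy.

No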